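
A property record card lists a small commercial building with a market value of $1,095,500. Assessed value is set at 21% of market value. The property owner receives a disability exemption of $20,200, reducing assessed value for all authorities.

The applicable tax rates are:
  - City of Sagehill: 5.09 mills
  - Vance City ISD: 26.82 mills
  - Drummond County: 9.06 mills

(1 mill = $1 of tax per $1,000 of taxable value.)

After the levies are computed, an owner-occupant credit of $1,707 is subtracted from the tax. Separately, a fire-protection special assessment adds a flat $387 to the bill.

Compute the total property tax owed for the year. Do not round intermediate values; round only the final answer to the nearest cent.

Assessed value = $1,095,500 × 0.21 = $230,055
Taxable value = $230,055 − $20,200 = $209,855
City of Sagehill: $209,855 × 0.00509 = $1,068.16195
Vance City ISD: $209,855 × 0.02682 = $5,628.3111
Drummond County: $209,855 × 0.00906 = $1,901.2863
Levies subtotal = $8,597.75935
After credit = $8,597.75935 − $1,707 = $6,890.75935
Total = $6,890.75935 + $387 = $7,277.75935

$7,277.76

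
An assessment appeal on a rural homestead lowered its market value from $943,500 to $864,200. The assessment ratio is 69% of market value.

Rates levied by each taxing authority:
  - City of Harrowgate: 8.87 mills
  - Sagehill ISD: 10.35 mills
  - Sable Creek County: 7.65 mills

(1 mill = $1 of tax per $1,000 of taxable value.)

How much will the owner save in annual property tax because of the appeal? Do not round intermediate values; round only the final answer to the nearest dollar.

Old assessed value = $943,500 × 0.69 = $651,015
New assessed value = $864,200 × 0.69 = $596,298
Combined rate = 0.00887 + 0.01035 + 0.00765 = 0.02687
Old tax = $651,015 × 0.02687 = $17,492.77305
New tax = $596,298 × 0.02687 = $16,022.52726
Reduction = $17,492.77305 − $16,022.52726 = $1,470.24579

$1,470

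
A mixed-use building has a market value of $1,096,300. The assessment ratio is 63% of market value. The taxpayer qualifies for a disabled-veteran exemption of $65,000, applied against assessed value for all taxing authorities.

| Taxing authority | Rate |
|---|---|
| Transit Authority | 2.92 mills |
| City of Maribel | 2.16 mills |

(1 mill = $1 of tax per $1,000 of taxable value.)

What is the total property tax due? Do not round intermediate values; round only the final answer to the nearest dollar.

$3,178

Assessed value = $1,096,300 × 0.63 = $690,669
Taxable value = $690,669 − $65,000 = $625,669
Transit Authority: $625,669 × 0.00292 = $1,826.95348
City of Maribel: $625,669 × 0.00216 = $1,351.44504
Total = $1,826.95348 + $1,351.44504 = $3,178.39852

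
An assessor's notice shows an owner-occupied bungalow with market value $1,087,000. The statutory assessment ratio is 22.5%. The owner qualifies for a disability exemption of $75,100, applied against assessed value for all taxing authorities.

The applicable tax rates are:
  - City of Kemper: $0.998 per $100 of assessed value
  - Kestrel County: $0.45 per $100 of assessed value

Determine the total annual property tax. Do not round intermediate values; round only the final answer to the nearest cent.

$2,454.00

Assessed value = $1,087,000 × 0.225 = $244,575
Taxable value = $244,575 − $75,100 = $169,475
City of Kemper: $169,475 × 0.00998 = $1,691.3605
Kestrel County: $169,475 × 0.0045 = $762.6375
Total = $1,691.3605 + $762.6375 = $2,453.998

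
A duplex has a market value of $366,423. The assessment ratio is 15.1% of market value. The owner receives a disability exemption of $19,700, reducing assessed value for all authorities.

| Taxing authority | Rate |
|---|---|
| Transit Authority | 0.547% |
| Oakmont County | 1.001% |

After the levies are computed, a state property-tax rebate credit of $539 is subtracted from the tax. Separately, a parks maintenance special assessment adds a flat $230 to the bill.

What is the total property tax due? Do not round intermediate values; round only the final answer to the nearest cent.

$242.55

Assessed value = $366,423 × 0.151 = $55,329.873
Taxable value = $55,329.873 − $19,700 = $35,629.873
Transit Authority: $35,629.873 × 0.00547 = $194.89540531
Oakmont County: $35,629.873 × 0.01001 = $356.65502873
Levies subtotal = $551.55043404
After credit = $551.55043404 − $539 = $12.55043404
Total = $12.55043404 + $230 = $242.55043404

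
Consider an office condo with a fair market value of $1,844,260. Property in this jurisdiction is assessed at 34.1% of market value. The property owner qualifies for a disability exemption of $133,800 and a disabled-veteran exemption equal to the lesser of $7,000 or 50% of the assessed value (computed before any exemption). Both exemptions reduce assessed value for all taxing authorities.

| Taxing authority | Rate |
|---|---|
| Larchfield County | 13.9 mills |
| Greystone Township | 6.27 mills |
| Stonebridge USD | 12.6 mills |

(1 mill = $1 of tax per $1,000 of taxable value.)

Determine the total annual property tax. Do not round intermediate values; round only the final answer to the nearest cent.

Assessed value = $1,844,260 × 0.341 = $628,892.66
Disabled-veteran exemption = min($7,000, 50% × $628,892.66) = min($7,000, $314,446.33) = $7,000 (dollar cap binds)
Taxable value = $628,892.66 − $133,800 − $7,000 = $488,092.66
Larchfield County: $488,092.66 × 0.0139 = $6,784.487974
Greystone Township: $488,092.66 × 0.00627 = $3,060.3409782
Stonebridge USD: $488,092.66 × 0.0126 = $6,149.967516
Total = $15,994.7964682

$15,994.80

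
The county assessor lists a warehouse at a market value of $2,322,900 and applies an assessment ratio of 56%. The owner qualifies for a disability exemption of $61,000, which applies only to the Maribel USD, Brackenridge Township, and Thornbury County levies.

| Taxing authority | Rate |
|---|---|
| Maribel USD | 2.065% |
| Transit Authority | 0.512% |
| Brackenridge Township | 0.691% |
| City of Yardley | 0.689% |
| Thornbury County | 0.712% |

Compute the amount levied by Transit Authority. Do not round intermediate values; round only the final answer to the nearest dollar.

$6,660

Assessed value = $2,322,900 × 0.56 = $1,300,824
Transit Authority taxable value = $1,300,824 (exemption does not apply)
Transit Authority levy = $1,300,824 × 0.00512 = $6,660.21888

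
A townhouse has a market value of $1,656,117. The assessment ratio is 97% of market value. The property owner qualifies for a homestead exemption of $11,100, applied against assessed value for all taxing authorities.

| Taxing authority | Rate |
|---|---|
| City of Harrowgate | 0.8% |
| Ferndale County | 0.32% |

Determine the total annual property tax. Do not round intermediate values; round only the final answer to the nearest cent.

Assessed value = $1,656,117 × 0.97 = $1,606,433.49
Taxable value = $1,606,433.49 − $11,100 = $1,595,333.49
City of Harrowgate: $1,595,333.49 × 0.008 = $12,762.66792
Ferndale County: $1,595,333.49 × 0.0032 = $5,105.067168
Total = $12,762.66792 + $5,105.067168 = $17,867.735088

$17,867.74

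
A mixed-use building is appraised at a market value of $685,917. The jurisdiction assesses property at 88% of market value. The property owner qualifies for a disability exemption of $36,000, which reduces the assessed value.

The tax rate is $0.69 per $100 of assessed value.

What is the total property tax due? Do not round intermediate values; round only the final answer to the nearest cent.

Assessed value = $685,917 × 0.88 = $603,606.96
Taxable value = $603,606.96 − $36,000 = $567,606.96
Tax = $567,606.96 × 0.0069 = $3,916.488024

$3,916.49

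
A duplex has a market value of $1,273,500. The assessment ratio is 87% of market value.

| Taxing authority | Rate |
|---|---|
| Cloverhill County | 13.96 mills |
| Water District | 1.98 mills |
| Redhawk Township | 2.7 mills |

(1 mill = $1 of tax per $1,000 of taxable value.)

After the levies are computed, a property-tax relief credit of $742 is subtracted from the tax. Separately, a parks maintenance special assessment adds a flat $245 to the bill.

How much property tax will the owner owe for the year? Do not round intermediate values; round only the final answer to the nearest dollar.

Assessed value = $1,273,500 × 0.87 = $1,107,945
Cloverhill County: $1,107,945 × 0.01396 = $15,466.9122
Water District: $1,107,945 × 0.00198 = $2,193.7311
Redhawk Township: $1,107,945 × 0.0027 = $2,991.4515
Levies subtotal = $20,652.0948
After credit = $20,652.0948 − $742 = $19,910.0948
Total = $19,910.0948 + $245 = $20,155.0948

$20,155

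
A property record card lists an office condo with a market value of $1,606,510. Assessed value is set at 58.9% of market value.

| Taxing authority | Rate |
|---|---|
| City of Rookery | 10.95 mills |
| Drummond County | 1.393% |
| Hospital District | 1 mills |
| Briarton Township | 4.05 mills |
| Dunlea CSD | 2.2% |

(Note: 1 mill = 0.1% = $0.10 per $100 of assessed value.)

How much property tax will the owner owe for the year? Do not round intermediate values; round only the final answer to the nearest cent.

Assessed value = $1,606,510 × 0.589 = $946,234.39
City of Rookery: $946,234.39 × 0.01095 = $10,361.2665705
Drummond County: $946,234.39 × 0.01393 = $13,181.0450527
Hospital District: $946,234.39 × 0.001 = $946.23439
Briarton Township: $946,234.39 × 0.00405 = $3,832.2492795
Dunlea CSD: $946,234.39 × 0.022 = $20,817.15658
Total = $49,137.9518727

$49,137.95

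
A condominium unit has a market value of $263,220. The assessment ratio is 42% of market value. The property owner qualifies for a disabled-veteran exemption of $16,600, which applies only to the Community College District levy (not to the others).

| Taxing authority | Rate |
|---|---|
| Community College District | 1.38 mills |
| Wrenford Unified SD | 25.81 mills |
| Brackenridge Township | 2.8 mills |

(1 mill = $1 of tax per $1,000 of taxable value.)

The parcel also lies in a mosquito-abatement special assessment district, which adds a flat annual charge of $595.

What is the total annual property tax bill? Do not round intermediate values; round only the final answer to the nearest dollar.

Assessed value = $263,220 × 0.42 = $110,552.4
Community College District: ($110,552.4 − $16,600) × 0.00138 = $93,952.4 × 0.00138 = $129.654312
Wrenford Unified SD: $110,552.4 × 0.02581 = $2,853.357444
Brackenridge Township: $110,552.4 × 0.0028 = $309.54672
Levies subtotal = $3,292.558476
Total = $3,292.558476 + $595 = $3,887.558476

$3,888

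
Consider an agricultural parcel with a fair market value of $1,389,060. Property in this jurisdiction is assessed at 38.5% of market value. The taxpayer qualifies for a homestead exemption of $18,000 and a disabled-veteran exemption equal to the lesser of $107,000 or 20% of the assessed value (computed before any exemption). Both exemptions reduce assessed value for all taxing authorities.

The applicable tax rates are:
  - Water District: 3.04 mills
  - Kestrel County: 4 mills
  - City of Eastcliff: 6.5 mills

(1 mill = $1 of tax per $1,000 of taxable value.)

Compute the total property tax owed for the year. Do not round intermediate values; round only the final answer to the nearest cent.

$5,549.10

Assessed value = $1,389,060 × 0.385 = $534,788.1
Disabled-veteran exemption = min($107,000, 20% × $534,788.1) = min($107,000, $106,957.62) = $106,957.62 (percentage binds)
Taxable value = $534,788.1 − $18,000 − $106,957.62 = $409,830.48
Water District: $409,830.48 × 0.00304 = $1,245.8846592
Kestrel County: $409,830.48 × 0.004 = $1,639.32192
City of Eastcliff: $409,830.48 × 0.0065 = $2,663.89812
Total = $5,549.1046992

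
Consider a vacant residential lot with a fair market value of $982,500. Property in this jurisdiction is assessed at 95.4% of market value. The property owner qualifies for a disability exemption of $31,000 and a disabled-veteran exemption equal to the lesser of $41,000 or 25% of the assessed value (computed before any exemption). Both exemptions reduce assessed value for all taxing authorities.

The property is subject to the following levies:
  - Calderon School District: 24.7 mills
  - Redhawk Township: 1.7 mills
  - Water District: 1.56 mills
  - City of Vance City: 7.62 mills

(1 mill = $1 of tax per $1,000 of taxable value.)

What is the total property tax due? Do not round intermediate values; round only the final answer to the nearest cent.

Assessed value = $982,500 × 0.954 = $937,305
Disabled-veteran exemption = min($41,000, 25% × $937,305) = min($41,000, $234,326.25) = $41,000 (dollar cap binds)
Taxable value = $937,305 − $31,000 − $41,000 = $865,305
Calderon School District: $865,305 × 0.0247 = $21,373.0335
Redhawk Township: $865,305 × 0.0017 = $1,471.0185
Water District: $865,305 × 0.00156 = $1,349.8758
City of Vance City: $865,305 × 0.00762 = $6,593.6241
Total = $30,787.5519

$30,787.55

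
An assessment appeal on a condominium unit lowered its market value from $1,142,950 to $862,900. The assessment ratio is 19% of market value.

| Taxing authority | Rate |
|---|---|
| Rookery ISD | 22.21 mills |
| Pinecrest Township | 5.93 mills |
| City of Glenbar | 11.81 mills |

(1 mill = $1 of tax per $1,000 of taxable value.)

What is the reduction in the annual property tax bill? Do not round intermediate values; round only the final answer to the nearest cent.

$2,125.72

Old assessed value = $1,142,950 × 0.19 = $217,160.5
New assessed value = $862,900 × 0.19 = $163,951
Combined rate = 0.02221 + 0.00593 + 0.01181 = 0.03995
Old tax = $217,160.5 × 0.03995 = $8,675.561975
New tax = $163,951 × 0.03995 = $6,549.84245
Reduction = $8,675.561975 − $6,549.84245 = $2,125.719525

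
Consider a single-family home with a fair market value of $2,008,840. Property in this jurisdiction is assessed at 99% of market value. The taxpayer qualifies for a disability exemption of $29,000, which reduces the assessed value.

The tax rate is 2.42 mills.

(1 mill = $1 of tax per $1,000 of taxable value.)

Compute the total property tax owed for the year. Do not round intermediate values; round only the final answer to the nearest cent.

$4,742.60

Assessed value = $2,008,840 × 0.99 = $1,988,751.6
Taxable value = $1,988,751.6 − $29,000 = $1,959,751.6
Tax = $1,959,751.6 × 0.00242 = $4,742.598872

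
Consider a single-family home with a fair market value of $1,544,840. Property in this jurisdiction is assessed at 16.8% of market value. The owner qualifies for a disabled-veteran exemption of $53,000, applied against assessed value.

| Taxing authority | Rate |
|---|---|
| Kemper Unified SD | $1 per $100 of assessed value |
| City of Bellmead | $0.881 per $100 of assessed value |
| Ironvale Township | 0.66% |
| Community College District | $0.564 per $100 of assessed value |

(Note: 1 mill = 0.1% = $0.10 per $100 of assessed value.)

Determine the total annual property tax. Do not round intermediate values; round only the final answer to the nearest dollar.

$6,413

Assessed value = $1,544,840 × 0.168 = $259,533.12
Taxable value = $259,533.12 − $53,000 = $206,533.12
Kemper Unified SD: $206,533.12 × 0.01 = $2,065.3312
City of Bellmead: $206,533.12 × 0.00881 = $1,819.5567872
Ironvale Township: $206,533.12 × 0.0066 = $1,363.118592
Community College District: $206,533.12 × 0.00564 = $1,164.8467968
Total = $6,412.853376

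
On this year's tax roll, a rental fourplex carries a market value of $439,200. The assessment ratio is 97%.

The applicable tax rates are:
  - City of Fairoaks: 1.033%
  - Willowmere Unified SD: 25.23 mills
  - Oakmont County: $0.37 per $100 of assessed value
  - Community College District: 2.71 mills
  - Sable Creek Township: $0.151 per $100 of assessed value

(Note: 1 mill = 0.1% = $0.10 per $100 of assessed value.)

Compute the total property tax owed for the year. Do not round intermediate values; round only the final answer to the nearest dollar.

$18,524

Assessed value = $439,200 × 0.97 = $426,024
City of Fairoaks: $426,024 × 0.01033 = $4,400.82792
Willowmere Unified SD: $426,024 × 0.02523 = $10,748.58552
Oakmont County: $426,024 × 0.0037 = $1,576.2888
Community College District: $426,024 × 0.00271 = $1,154.52504
Sable Creek Township: $426,024 × 0.00151 = $643.29624
Total = $18,523.52352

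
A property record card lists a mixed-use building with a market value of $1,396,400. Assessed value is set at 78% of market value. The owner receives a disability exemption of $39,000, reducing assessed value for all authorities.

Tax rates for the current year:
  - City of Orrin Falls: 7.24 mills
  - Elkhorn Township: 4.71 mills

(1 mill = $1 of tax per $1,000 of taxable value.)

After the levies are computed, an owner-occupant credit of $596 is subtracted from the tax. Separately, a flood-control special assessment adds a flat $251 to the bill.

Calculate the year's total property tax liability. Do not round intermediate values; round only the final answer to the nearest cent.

$12,204.79

Assessed value = $1,396,400 × 0.78 = $1,089,192
Taxable value = $1,089,192 − $39,000 = $1,050,192
City of Orrin Falls: $1,050,192 × 0.00724 = $7,603.39008
Elkhorn Township: $1,050,192 × 0.00471 = $4,946.40432
Levies subtotal = $12,549.7944
After credit = $12,549.7944 − $596 = $11,953.7944
Total = $11,953.7944 + $251 = $12,204.7944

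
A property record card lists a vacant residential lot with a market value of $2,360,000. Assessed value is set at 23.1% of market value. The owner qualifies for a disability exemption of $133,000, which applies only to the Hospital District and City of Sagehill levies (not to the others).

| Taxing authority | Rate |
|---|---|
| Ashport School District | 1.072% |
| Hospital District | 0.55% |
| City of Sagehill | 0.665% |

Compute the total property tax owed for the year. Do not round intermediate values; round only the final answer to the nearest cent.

$10,851.86

Assessed value = $2,360,000 × 0.231 = $545,160
Ashport School District: $545,160 × 0.01072 = $5,844.1152
Hospital District: ($545,160 − $133,000) × 0.0055 = $412,160 × 0.0055 = $2,266.88
City of Sagehill: ($545,160 − $133,000) × 0.00665 = $412,160 × 0.00665 = $2,740.864
Total = $10,851.8592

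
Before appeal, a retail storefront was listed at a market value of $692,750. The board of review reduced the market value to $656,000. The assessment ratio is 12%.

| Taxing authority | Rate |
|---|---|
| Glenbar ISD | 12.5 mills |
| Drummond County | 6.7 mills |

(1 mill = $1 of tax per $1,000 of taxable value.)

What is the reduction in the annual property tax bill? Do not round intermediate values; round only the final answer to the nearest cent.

$84.67

Old assessed value = $692,750 × 0.12 = $83,130
New assessed value = $656,000 × 0.12 = $78,720
Combined rate = 0.0125 + 0.0067 = 0.0192
Old tax = $83,130 × 0.0192 = $1,596.096
New tax = $78,720 × 0.0192 = $1,511.424
Reduction = $1,596.096 − $1,511.424 = $84.672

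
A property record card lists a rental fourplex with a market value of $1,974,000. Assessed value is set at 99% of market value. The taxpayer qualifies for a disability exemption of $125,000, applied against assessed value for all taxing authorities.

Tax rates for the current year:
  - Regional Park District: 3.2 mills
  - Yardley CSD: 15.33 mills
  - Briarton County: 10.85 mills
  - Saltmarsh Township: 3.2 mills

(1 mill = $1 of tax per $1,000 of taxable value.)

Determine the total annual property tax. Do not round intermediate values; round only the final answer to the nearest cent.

$59,597.29

Assessed value = $1,974,000 × 0.99 = $1,954,260
Taxable value = $1,954,260 − $125,000 = $1,829,260
Regional Park District: $1,829,260 × 0.0032 = $5,853.632
Yardley CSD: $1,829,260 × 0.01533 = $28,042.5558
Briarton County: $1,829,260 × 0.01085 = $19,847.471
Saltmarsh Township: $1,829,260 × 0.0032 = $5,853.632
Total = $5,853.632 + $28,042.5558 + $19,847.471 + $5,853.632 = $59,597.2908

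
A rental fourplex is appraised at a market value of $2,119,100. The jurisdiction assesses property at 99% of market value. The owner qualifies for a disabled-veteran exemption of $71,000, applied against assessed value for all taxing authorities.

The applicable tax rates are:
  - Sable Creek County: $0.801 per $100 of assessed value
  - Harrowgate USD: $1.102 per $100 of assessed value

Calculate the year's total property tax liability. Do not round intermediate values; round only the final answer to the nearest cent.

Assessed value = $2,119,100 × 0.99 = $2,097,909
Taxable value = $2,097,909 − $71,000 = $2,026,909
Sable Creek County: $2,026,909 × 0.00801 = $16,235.54109
Harrowgate USD: $2,026,909 × 0.01102 = $22,336.53718
Total = $16,235.54109 + $22,336.53718 = $38,572.07827

$38,572.08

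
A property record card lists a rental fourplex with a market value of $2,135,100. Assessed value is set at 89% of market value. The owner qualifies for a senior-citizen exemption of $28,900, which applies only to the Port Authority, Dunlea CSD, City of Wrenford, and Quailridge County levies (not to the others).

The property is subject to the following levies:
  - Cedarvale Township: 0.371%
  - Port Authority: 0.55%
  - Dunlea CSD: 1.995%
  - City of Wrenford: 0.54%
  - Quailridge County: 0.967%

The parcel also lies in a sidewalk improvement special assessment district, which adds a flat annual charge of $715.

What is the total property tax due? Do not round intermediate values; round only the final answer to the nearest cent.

Assessed value = $2,135,100 × 0.89 = $1,900,239
Cedarvale Township: $1,900,239 × 0.00371 = $7,049.88669
Port Authority: ($1,900,239 − $28,900) × 0.0055 = $1,871,339 × 0.0055 = $10,292.3645
Dunlea CSD: ($1,900,239 − $28,900) × 0.01995 = $1,871,339 × 0.01995 = $37,333.21305
City of Wrenford: ($1,900,239 − $28,900) × 0.0054 = $1,871,339 × 0.0054 = $10,105.2306
Quailridge County: ($1,900,239 − $28,900) × 0.00967 = $1,871,339 × 0.00967 = $18,095.84813
Levies subtotal = $82,876.54297
Total = $82,876.54297 + $715 = $83,591.54297

$83,591.54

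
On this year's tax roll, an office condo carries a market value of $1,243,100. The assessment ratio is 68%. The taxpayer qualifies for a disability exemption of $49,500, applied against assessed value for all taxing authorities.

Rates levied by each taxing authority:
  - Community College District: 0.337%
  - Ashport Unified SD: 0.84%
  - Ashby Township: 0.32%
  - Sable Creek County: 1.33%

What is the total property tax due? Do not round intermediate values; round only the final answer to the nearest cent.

Assessed value = $1,243,100 × 0.68 = $845,308
Taxable value = $845,308 − $49,500 = $795,808
Community College District: $795,808 × 0.00337 = $2,681.87296
Ashport Unified SD: $795,808 × 0.0084 = $6,684.7872
Ashby Township: $795,808 × 0.0032 = $2,546.5856
Sable Creek County: $795,808 × 0.0133 = $10,584.2464
Total = $2,681.87296 + $6,684.7872 + $2,546.5856 + $10,584.2464 = $22,497.49216

$22,497.49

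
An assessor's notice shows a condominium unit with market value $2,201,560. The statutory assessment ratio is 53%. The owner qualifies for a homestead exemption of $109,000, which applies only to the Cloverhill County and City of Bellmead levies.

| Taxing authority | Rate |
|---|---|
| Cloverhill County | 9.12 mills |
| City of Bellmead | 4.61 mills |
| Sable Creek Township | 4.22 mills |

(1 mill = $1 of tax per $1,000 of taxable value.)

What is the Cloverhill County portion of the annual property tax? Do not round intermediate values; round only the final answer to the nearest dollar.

Assessed value = $2,201,560 × 0.53 = $1,166,826.8
Cloverhill County taxable value = $1,166,826.8 − $109,000 = $1,057,826.8
Cloverhill County levy = $1,057,826.8 × 0.00912 = $9,647.380416

$9,647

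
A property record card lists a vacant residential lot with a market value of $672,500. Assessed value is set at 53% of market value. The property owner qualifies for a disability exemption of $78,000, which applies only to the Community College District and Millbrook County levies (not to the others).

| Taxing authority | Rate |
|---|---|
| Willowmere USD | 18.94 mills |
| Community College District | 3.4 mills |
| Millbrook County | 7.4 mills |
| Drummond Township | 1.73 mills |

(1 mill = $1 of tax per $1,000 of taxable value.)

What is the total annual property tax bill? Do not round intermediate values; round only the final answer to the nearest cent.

Assessed value = $672,500 × 0.53 = $356,425
Willowmere USD: $356,425 × 0.01894 = $6,750.6895
Community College District: ($356,425 − $78,000) × 0.0034 = $278,425 × 0.0034 = $946.645
Millbrook County: ($356,425 − $78,000) × 0.0074 = $278,425 × 0.0074 = $2,060.345
Drummond Township: $356,425 × 0.00173 = $616.61525
Total = $10,374.29475

$10,374.29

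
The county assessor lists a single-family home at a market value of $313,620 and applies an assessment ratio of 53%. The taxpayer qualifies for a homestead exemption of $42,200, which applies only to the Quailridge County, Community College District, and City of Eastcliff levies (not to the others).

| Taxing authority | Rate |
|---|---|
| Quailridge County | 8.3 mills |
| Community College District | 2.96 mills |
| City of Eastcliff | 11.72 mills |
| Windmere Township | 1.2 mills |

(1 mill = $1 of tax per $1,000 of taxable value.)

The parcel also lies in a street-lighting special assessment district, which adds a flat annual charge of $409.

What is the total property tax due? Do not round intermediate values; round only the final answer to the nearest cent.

Assessed value = $313,620 × 0.53 = $166,218.6
Quailridge County: ($166,218.6 − $42,200) × 0.0083 = $124,018.6 × 0.0083 = $1,029.35438
Community College District: ($166,218.6 − $42,200) × 0.00296 = $124,018.6 × 0.00296 = $367.095056
City of Eastcliff: ($166,218.6 − $42,200) × 0.01172 = $124,018.6 × 0.01172 = $1,453.497992
Windmere Township: $166,218.6 × 0.0012 = $199.46232
Levies subtotal = $3,049.409748
Total = $3,049.409748 + $409 = $3,458.409748

$3,458.41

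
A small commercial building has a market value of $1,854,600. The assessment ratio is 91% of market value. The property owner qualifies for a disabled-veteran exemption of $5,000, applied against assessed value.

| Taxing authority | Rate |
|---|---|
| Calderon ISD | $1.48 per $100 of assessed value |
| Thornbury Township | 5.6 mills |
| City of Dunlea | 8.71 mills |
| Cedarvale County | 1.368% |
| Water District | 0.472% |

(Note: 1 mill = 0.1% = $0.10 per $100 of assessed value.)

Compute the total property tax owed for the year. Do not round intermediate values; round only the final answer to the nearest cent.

$79,944.41

Assessed value = $1,854,600 × 0.91 = $1,687,686
Taxable value = $1,687,686 − $5,000 = $1,682,686
Calderon ISD: $1,682,686 × 0.0148 = $24,903.7528
Thornbury Township: $1,682,686 × 0.0056 = $9,423.0416
City of Dunlea: $1,682,686 × 0.00871 = $14,656.19506
Cedarvale County: $1,682,686 × 0.01368 = $23,019.14448
Water District: $1,682,686 × 0.00472 = $7,942.27792
Total = $79,944.41186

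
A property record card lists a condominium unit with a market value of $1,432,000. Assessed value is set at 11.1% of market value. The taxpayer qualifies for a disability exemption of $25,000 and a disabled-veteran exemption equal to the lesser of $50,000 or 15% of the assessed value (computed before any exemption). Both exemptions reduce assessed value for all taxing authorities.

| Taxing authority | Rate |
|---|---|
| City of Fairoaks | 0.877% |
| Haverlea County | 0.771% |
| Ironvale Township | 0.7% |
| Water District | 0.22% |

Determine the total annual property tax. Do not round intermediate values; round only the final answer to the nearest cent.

Assessed value = $1,432,000 × 0.111 = $158,952
Disabled-veteran exemption = min($50,000, 15% × $158,952) = min($50,000, $23,842.8) = $23,842.8 (percentage binds)
Taxable value = $158,952 − $25,000 − $23,842.8 = $110,109.2
City of Fairoaks: $110,109.2 × 0.00877 = $965.657684
Haverlea County: $110,109.2 × 0.00771 = $848.941932
Ironvale Township: $110,109.2 × 0.007 = $770.7644
Water District: $110,109.2 × 0.0022 = $242.24024
Total = $2,827.604256

$2,827.60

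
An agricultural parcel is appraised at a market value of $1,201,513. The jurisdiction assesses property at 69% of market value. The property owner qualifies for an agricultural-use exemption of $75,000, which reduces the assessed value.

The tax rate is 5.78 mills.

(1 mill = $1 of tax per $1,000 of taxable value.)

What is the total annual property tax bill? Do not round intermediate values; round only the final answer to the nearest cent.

$4,358.37

Assessed value = $1,201,513 × 0.69 = $829,043.97
Taxable value = $829,043.97 − $75,000 = $754,043.97
Tax = $754,043.97 × 0.00578 = $4,358.3741466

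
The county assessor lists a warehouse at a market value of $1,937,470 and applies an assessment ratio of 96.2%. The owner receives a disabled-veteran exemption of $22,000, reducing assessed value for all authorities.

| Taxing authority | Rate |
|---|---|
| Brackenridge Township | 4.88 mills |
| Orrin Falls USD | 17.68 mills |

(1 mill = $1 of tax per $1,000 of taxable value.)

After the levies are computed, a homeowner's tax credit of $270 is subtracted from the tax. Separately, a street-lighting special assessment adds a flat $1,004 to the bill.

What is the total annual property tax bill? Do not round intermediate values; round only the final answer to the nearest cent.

$42,286.05

Assessed value = $1,937,470 × 0.962 = $1,863,846.14
Taxable value = $1,863,846.14 − $22,000 = $1,841,846.14
Brackenridge Township: $1,841,846.14 × 0.00488 = $8,988.2091632
Orrin Falls USD: $1,841,846.14 × 0.01768 = $32,563.8397552
Levies subtotal = $41,552.0489184
After credit = $41,552.0489184 − $270 = $41,282.0489184
Total = $41,282.0489184 + $1,004 = $42,286.0489184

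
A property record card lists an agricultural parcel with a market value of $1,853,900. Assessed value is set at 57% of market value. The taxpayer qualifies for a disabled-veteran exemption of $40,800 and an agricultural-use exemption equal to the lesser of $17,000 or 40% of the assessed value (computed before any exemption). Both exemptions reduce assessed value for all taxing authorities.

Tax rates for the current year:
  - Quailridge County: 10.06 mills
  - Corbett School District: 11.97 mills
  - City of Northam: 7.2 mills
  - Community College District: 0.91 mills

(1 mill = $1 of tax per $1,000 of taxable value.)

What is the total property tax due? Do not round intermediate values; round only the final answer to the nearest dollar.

Assessed value = $1,853,900 × 0.57 = $1,056,723
Agricultural-use exemption = min($17,000, 40% × $1,056,723) = min($17,000, $422,689.2) = $17,000 (dollar cap binds)
Taxable value = $1,056,723 − $40,800 − $17,000 = $998,923
Quailridge County: $998,923 × 0.01006 = $10,049.16538
Corbett School District: $998,923 × 0.01197 = $11,957.10831
City of Northam: $998,923 × 0.0072 = $7,192.2456
Community College District: $998,923 × 0.00091 = $909.01993
Total = $30,107.53922

$30,108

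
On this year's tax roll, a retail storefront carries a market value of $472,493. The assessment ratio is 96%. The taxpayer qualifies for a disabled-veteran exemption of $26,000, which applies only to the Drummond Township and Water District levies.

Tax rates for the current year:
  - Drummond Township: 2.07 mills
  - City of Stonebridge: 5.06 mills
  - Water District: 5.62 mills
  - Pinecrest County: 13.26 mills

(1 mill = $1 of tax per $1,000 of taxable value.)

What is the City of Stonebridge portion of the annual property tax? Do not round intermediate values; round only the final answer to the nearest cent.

Assessed value = $472,493 × 0.96 = $453,593.28
City of Stonebridge taxable value = $453,593.28 (exemption does not apply)
City of Stonebridge levy = $453,593.28 × 0.00506 = $2,295.1819968

$2,295.18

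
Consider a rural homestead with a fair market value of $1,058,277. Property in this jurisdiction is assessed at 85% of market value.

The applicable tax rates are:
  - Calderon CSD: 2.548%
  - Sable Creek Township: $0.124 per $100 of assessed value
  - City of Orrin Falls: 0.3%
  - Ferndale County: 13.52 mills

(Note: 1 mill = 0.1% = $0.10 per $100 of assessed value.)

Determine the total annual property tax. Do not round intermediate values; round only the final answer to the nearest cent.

Assessed value = $1,058,277 × 0.85 = $899,535.45
Calderon CSD: $899,535.45 × 0.02548 = $22,920.163266
Sable Creek Township: $899,535.45 × 0.00124 = $1,115.423958
City of Orrin Falls: $899,535.45 × 0.003 = $2,698.60635
Ferndale County: $899,535.45 × 0.01352 = $12,161.719284
Total = $38,895.912858

$38,895.91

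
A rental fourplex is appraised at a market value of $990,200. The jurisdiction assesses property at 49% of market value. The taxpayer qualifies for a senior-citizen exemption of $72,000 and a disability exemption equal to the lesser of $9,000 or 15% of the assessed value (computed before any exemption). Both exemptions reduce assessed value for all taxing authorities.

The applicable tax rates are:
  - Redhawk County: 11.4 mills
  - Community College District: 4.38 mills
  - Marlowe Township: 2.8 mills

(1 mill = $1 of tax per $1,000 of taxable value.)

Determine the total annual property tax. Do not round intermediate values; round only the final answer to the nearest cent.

$7,510.00

Assessed value = $990,200 × 0.49 = $485,198
Disability exemption = min($9,000, 15% × $485,198) = min($9,000, $72,779.7) = $9,000 (dollar cap binds)
Taxable value = $485,198 − $72,000 − $9,000 = $404,198
Redhawk County: $404,198 × 0.0114 = $4,607.8572
Community College District: $404,198 × 0.00438 = $1,770.38724
Marlowe Township: $404,198 × 0.0028 = $1,131.7544
Total = $7,509.99884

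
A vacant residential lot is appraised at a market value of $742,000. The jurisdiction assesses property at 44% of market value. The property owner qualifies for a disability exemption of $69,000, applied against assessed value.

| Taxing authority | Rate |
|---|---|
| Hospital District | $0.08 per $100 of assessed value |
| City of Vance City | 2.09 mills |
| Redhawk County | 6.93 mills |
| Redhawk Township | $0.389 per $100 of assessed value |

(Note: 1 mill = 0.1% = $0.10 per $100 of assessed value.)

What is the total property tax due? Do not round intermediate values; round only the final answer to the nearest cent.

$3,530.05

Assessed value = $742,000 × 0.44 = $326,480
Taxable value = $326,480 − $69,000 = $257,480
Hospital District: $257,480 × 0.0008 = $205.984
City of Vance City: $257,480 × 0.00209 = $538.1332
Redhawk County: $257,480 × 0.00693 = $1,784.3364
Redhawk Township: $257,480 × 0.00389 = $1,001.5972
Total = $3,530.0508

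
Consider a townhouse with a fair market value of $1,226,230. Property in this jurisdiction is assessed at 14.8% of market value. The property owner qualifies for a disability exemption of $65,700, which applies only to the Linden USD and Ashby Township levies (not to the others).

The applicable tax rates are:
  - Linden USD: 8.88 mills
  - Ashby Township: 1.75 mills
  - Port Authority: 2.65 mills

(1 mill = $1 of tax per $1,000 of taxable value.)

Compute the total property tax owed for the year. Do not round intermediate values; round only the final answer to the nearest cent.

$1,711.69

Assessed value = $1,226,230 × 0.148 = $181,482.04
Linden USD: ($181,482.04 − $65,700) × 0.00888 = $115,782.04 × 0.00888 = $1,028.1445152
Ashby Township: ($181,482.04 − $65,700) × 0.00175 = $115,782.04 × 0.00175 = $202.61857
Port Authority: $181,482.04 × 0.00265 = $480.927406
Total = $1,711.6904912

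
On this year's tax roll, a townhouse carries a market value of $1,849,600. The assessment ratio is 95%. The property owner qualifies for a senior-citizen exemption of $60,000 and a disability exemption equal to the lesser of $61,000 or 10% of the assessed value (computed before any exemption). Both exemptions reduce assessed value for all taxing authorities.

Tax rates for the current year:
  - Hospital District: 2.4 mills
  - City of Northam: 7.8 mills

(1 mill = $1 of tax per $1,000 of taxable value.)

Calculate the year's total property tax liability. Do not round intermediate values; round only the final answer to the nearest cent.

Assessed value = $1,849,600 × 0.95 = $1,757,120
Disability exemption = min($61,000, 10% × $1,757,120) = min($61,000, $175,712) = $61,000 (dollar cap binds)
Taxable value = $1,757,120 − $60,000 − $61,000 = $1,636,120
Hospital District: $1,636,120 × 0.0024 = $3,926.688
City of Northam: $1,636,120 × 0.0078 = $12,761.736
Total = $16,688.424

$16,688.42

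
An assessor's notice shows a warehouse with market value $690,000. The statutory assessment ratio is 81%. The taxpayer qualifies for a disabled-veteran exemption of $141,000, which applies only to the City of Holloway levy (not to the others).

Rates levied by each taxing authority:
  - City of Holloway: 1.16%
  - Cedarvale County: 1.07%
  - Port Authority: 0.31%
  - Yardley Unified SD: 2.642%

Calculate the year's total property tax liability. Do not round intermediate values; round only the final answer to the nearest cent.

$27,326.60

Assessed value = $690,000 × 0.81 = $558,900
City of Holloway: ($558,900 − $141,000) × 0.0116 = $417,900 × 0.0116 = $4,847.64
Cedarvale County: $558,900 × 0.0107 = $5,980.23
Port Authority: $558,900 × 0.0031 = $1,732.59
Yardley Unified SD: $558,900 × 0.02642 = $14,766.138
Total = $27,326.598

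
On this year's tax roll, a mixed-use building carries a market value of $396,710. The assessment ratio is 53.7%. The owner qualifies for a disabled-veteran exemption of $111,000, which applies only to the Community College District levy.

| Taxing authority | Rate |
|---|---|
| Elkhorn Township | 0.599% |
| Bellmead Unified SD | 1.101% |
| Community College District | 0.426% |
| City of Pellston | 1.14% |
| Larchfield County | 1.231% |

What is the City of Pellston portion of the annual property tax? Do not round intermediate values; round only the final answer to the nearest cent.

Assessed value = $396,710 × 0.537 = $213,033.27
City of Pellston taxable value = $213,033.27 (exemption does not apply)
City of Pellston levy = $213,033.27 × 0.0114 = $2,428.579278

$2,428.58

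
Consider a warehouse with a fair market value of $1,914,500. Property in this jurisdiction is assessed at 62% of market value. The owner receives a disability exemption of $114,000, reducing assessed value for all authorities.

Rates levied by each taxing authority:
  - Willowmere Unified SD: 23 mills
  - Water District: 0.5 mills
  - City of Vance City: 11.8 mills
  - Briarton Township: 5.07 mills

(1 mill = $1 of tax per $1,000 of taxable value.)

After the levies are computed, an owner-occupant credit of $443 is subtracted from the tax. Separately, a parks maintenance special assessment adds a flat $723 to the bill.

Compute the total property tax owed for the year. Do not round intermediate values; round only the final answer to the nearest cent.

$43,596.61

Assessed value = $1,914,500 × 0.62 = $1,186,990
Taxable value = $1,186,990 − $114,000 = $1,072,990
Willowmere Unified SD: $1,072,990 × 0.023 = $24,678.77
Water District: $1,072,990 × 0.0005 = $536.495
City of Vance City: $1,072,990 × 0.0118 = $12,661.282
Briarton Township: $1,072,990 × 0.00507 = $5,440.0593
Levies subtotal = $43,316.6063
After credit = $43,316.6063 − $443 = $42,873.6063
Total = $42,873.6063 + $723 = $43,596.6063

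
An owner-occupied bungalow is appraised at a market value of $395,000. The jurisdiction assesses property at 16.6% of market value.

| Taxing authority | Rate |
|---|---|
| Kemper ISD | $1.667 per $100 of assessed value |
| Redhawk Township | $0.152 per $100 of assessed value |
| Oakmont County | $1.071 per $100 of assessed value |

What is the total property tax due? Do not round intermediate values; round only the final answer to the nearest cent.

Assessed value = $395,000 × 0.166 = $65,570
Kemper ISD: $65,570 × 0.01667 = $1,093.0519
Redhawk Township: $65,570 × 0.00152 = $99.6664
Oakmont County: $65,570 × 0.01071 = $702.2547
Total = $1,093.0519 + $99.6664 + $702.2547 = $1,894.973

$1,894.97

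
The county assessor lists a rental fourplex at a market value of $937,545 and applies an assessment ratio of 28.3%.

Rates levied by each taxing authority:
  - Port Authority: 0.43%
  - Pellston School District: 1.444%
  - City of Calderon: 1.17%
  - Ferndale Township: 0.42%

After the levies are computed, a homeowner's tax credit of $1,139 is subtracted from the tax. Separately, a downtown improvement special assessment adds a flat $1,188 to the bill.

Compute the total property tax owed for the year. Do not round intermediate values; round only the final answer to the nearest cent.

Assessed value = $937,545 × 0.283 = $265,325.235
Port Authority: $265,325.235 × 0.0043 = $1,140.8985105
Pellston School District: $265,325.235 × 0.01444 = $3,831.2963934
City of Calderon: $265,325.235 × 0.0117 = $3,104.3052495
Ferndale Township: $265,325.235 × 0.0042 = $1,114.365987
Levies subtotal = $9,190.8661404
After credit = $9,190.8661404 − $1,139 = $8,051.8661404
Total = $8,051.8661404 + $1,188 = $9,239.8661404

$9,239.87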